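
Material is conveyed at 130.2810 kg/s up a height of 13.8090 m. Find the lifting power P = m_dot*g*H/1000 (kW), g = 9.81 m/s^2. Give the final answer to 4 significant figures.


P = 130.2810 * 9.81 * 13.8090 / 1000
P = 17.65 kW


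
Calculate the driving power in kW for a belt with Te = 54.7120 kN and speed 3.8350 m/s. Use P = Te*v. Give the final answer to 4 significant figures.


P = Te * v = 54.7120 * 3.8350
P = 209.8 kW


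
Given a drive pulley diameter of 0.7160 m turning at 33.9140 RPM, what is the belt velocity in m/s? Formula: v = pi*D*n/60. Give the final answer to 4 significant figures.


v = pi * 0.7160 * 33.9140 / 60
v = 1.271 m/s


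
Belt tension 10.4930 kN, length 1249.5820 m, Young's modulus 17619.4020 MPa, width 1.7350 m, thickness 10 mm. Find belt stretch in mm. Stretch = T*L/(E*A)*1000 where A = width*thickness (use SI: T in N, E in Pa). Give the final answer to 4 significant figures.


A = 1.7350 * 0.01 = 0.01735 m^2
Stretch = 10.4930*1000 * 1249.5820 / (17619.4020e6 * 0.01735) * 1000
Stretch = 42.89 mm


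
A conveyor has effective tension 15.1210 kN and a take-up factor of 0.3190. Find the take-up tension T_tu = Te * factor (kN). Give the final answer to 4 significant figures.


T_tu = 15.1210 * 0.3190
T_tu = 4.824 kN


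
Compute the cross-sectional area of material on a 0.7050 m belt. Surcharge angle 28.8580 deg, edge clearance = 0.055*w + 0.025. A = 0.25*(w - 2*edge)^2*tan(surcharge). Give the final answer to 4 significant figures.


edge = 0.055*0.7050 + 0.025 = 0.063775 m
ew = 0.7050 - 2*0.063775 = 0.57745 m
A = 0.25 * 0.57745^2 * tan(28.8580 deg)
A = 0.04594 m^2


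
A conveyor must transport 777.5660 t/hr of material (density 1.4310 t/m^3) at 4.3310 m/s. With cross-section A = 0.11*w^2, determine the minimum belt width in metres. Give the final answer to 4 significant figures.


A_req = 777.5660 / (4.3310 * 1.4310 * 3600) = 0.0348503 m^2
w = sqrt(0.0348503 / 0.11)
w = 0.5629 m


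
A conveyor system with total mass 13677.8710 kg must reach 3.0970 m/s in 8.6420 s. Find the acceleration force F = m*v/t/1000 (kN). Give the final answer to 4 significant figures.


F = 13677.8710 * 3.0970 / 8.6420 / 1000
F = 4.902 kN


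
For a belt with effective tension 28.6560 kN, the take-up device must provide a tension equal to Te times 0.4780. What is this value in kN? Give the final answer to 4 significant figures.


T_tu = 28.6560 * 0.4780
T_tu = 13.70 kN


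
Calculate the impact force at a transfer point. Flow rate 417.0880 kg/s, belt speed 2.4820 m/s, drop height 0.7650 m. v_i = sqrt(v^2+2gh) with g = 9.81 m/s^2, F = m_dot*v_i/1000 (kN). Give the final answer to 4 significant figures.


v_i = sqrt(2.4820^2 + 2*9.81*0.7650) = 4.60105 m/s
F = 417.0880 * 4.60105 / 1000
F = 1.919 kN


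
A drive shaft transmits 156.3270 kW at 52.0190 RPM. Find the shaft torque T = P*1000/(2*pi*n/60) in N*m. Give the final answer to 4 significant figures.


omega = 2*pi*52.0190/60 = 5.44742 rad/s
T = 156.3270*1000 / 5.44742
T = 28700 N*m


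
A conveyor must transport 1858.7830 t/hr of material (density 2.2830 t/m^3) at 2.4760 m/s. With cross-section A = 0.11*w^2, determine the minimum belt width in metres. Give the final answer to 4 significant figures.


A_req = 1858.7830 / (2.4760 * 2.2830 * 3600) = 0.0913418 m^2
w = sqrt(0.0913418 / 0.11)
w = 0.9113 m


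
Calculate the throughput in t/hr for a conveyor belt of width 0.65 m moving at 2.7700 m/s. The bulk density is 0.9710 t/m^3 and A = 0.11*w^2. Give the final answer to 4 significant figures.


A = 0.11 * 0.65^2 = 0.046475 m^2
C = 0.046475 * 2.7700 * 0.9710 * 3600
C = 450.0 t/hr


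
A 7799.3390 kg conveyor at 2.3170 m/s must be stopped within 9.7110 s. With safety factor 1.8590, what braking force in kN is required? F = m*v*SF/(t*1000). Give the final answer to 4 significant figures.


F = 7799.3390 * 2.3170 / 9.7110 * 1.8590 / 1000
F = 3.459 kN


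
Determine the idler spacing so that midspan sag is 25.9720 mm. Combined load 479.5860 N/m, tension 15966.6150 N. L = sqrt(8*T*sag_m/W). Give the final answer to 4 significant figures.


sag = 25.9720/1000 = 0.025972 m
L = sqrt(8 * 15966.6150 * 0.025972 / 479.5860)
L = 2.630 m


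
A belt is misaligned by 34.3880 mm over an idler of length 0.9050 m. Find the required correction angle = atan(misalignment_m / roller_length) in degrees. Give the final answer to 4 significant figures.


misalign_m = 34.3880 / 1000 = 0.034388 m
angle = atan(0.034388 / 0.9050)
angle = 2.176 deg


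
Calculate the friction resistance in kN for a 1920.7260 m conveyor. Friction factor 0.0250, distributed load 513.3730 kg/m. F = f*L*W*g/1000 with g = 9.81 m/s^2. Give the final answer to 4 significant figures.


F = 0.0250 * 1920.7260 * 513.3730 * 9.81 / 1000
F = 241.8 kN


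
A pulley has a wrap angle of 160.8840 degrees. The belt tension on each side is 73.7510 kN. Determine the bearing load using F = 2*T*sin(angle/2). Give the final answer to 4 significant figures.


F = 2 * 73.7510 * sin(160.8840/2 deg)
F = 145.5 kN


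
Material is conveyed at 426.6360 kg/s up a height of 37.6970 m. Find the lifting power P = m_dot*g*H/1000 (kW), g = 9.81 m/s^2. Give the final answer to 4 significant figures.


P = 426.6360 * 9.81 * 37.6970 / 1000
P = 157.8 kW


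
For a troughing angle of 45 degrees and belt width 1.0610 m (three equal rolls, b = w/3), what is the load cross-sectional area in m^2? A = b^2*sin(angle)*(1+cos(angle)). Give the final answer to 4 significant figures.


b = 1.0610/3 = 0.353667 m
A = 0.353667^2 * sin(45 deg) * (1 + cos(45 deg))
A = 0.1510 m^2


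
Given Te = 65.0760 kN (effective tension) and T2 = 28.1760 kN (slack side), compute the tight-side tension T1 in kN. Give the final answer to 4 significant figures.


T1 = Te + T2 = 65.0760 + 28.1760
T1 = 93.25 kN


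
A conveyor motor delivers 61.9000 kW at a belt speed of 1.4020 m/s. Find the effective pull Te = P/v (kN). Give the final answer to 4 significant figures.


Te = P / v = 61.9000 / 1.4020
Te = 44.15 kN


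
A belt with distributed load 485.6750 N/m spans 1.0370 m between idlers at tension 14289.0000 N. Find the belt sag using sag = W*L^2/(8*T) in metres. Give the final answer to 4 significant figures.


sag = 485.6750 * 1.0370^2 / (8 * 14289.0000)
sag = 0.004569 m


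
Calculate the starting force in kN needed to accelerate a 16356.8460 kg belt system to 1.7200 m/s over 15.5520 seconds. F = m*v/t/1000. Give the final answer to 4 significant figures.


F = 16356.8460 * 1.7200 / 15.5520 / 1000
F = 1.809 kN


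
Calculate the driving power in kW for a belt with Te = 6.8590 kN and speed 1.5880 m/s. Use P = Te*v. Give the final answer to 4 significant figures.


P = Te * v = 6.8590 * 1.5880
P = 10.89 kW


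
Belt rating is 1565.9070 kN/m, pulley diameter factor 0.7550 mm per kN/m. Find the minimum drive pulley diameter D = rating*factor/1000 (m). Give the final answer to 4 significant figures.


D = 1565.9070 * 0.7550 / 1000
D = 1.182 m


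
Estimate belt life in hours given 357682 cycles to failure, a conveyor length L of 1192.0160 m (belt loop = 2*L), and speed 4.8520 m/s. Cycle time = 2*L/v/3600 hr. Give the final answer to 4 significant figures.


cycle_time = 2 * 1192.0160 / 4.8520 / 3600 = 0.136486 hr
life = 357682 * 0.136486 = 48820 hours


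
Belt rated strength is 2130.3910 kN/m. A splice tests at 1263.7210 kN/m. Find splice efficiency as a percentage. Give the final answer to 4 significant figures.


Eff = 1263.7210 / 2130.3910 * 100
Eff = 59.32 %


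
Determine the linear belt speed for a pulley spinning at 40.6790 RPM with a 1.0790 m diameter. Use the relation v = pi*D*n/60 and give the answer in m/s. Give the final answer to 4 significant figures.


v = pi * 1.0790 * 40.6790 / 60
v = 2.298 m/s


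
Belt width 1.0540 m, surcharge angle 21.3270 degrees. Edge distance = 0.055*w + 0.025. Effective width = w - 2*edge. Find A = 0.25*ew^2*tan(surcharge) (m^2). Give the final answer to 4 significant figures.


edge = 0.055*1.0540 + 0.025 = 0.08297 m
ew = 1.0540 - 2*0.08297 = 0.88806 m
A = 0.25 * 0.88806^2 * tan(21.3270 deg)
A = 0.07698 m^2


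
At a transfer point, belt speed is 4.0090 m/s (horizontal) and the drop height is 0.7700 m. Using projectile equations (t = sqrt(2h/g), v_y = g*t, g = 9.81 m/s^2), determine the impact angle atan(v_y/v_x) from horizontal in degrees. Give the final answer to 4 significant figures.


t = sqrt(2*0.7700/9.81) = 0.39621 s
v_y = 9.81 * 0.39621 = 3.88682 m/s
angle = atan(3.88682 / 4.0090) = 44.11 deg


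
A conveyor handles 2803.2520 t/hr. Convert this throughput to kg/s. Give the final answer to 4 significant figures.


m_dot = 2803.2520 * 1000 / 3600
m_dot = 778.7 kg/s


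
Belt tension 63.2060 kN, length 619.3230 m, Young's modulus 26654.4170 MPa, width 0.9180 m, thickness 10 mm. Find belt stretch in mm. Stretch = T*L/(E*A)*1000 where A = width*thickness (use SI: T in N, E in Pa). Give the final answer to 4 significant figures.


A = 0.9180 * 0.01 = 0.00918 m^2
Stretch = 63.2060*1000 * 619.3230 / (26654.4170e6 * 0.00918) * 1000
Stretch = 160.0 mm


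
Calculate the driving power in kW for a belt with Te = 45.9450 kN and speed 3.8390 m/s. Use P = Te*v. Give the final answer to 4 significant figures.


P = Te * v = 45.9450 * 3.8390
P = 176.4 kW


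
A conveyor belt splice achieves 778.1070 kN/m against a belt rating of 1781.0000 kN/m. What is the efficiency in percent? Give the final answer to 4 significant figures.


Eff = 778.1070 / 1781.0000 * 100
Eff = 43.69 %


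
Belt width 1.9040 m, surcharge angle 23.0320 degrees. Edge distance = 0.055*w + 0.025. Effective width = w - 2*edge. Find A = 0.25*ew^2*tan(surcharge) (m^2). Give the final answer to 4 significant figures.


edge = 0.055*1.9040 + 0.025 = 0.12972 m
ew = 1.9040 - 2*0.12972 = 1.64456 m
A = 0.25 * 1.64456^2 * tan(23.0320 deg)
A = 0.2875 m^2


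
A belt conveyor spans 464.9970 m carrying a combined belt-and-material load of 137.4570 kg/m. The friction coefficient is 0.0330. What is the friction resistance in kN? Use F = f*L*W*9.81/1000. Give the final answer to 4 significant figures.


F = 0.0330 * 464.9970 * 137.4570 * 9.81 / 1000
F = 20.69 kN


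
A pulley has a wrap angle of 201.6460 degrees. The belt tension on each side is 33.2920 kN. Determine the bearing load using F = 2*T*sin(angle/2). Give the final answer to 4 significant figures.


F = 2 * 33.2920 * sin(201.6460/2 deg)
F = 65.40 kN


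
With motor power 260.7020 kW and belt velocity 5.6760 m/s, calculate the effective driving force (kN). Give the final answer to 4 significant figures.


Te = P / v = 260.7020 / 5.6760
Te = 45.93 kN


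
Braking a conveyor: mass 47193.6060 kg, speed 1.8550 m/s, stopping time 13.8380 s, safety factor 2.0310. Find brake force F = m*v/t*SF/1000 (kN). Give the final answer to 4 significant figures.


F = 47193.6060 * 1.8550 / 13.8380 * 2.0310 / 1000
F = 12.85 kN


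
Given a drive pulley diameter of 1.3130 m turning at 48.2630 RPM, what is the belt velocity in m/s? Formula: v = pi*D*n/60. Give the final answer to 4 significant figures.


v = pi * 1.3130 * 48.2630 / 60
v = 3.318 m/s


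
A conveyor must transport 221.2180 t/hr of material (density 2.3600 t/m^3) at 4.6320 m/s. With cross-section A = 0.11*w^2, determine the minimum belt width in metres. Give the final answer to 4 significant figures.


A_req = 221.2180 / (4.6320 * 2.3600 * 3600) = 0.00562131 m^2
w = sqrt(0.00562131 / 0.11)
w = 0.2261 m


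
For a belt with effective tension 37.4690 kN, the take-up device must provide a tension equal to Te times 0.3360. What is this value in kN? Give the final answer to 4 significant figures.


T_tu = 37.4690 * 0.3360
T_tu = 12.59 kN


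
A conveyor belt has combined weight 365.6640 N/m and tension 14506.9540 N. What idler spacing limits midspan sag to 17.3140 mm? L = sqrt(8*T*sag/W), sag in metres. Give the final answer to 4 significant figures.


sag = 17.3140/1000 = 0.017314 m
L = sqrt(8 * 14506.9540 * 0.017314 / 365.6640)
L = 2.344 m


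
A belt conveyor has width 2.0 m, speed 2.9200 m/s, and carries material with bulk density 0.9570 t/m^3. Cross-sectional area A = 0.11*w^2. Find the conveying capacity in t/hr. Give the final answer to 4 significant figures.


A = 0.11 * 2.0^2 = 0.44 m^2
C = 0.44 * 2.9200 * 0.9570 * 3600
C = 4426 t/hr


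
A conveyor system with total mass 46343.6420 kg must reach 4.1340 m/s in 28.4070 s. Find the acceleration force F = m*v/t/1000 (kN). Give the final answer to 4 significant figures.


F = 46343.6420 * 4.1340 / 28.4070 / 1000
F = 6.744 kN


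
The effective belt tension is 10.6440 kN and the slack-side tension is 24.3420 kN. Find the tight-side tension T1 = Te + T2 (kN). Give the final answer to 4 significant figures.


T1 = Te + T2 = 10.6440 + 24.3420
T1 = 34.99 kN


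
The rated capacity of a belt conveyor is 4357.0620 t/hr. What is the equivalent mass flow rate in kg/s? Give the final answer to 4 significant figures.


m_dot = 4357.0620 * 1000 / 3600
m_dot = 1210 kg/s


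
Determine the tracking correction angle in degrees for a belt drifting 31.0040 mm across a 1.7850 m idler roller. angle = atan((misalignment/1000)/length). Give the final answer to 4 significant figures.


misalign_m = 31.0040 / 1000 = 0.031004 m
angle = atan(0.031004 / 1.7850)
angle = 0.9951 deg


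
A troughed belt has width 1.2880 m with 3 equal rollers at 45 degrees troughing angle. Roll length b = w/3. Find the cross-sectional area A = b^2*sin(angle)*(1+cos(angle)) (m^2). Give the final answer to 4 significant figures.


b = 1.2880/3 = 0.429333 m
A = 0.429333^2 * sin(45 deg) * (1 + cos(45 deg))
A = 0.2225 m^2


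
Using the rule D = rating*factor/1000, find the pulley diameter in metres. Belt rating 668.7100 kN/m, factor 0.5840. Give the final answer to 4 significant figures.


D = 668.7100 * 0.5840 / 1000
D = 0.3905 m


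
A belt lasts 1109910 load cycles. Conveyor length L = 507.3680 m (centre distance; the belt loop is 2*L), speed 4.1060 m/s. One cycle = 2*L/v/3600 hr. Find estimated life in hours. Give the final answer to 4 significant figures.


cycle_time = 2 * 507.3680 / 4.1060 / 3600 = 0.0686486 hr
life = 1109910 * 0.0686486 = 76190 hours


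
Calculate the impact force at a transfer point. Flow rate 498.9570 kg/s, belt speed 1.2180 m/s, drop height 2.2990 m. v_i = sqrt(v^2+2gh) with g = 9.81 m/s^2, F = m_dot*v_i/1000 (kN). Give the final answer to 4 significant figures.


v_i = sqrt(1.2180^2 + 2*9.81*2.2990) = 6.82568 m/s
F = 498.9570 * 6.82568 / 1000
F = 3.406 kN


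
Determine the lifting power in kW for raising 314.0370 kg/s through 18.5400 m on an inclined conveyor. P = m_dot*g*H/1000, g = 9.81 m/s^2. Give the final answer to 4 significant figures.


P = 314.0370 * 9.81 * 18.5400 / 1000
P = 57.12 kW


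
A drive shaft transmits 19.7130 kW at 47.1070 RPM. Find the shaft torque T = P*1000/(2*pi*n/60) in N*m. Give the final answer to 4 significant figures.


omega = 2*pi*47.1070/60 = 4.93303 rad/s
T = 19.7130*1000 / 4.93303
T = 3996 N*m


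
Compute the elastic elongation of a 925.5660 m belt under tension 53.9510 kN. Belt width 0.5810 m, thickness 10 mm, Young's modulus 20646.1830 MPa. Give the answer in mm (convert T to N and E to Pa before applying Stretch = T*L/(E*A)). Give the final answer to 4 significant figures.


A = 0.5810 * 0.01 = 0.00581 m^2
Stretch = 53.9510*1000 * 925.5660 / (20646.1830e6 * 0.00581) * 1000
Stretch = 416.3 mm


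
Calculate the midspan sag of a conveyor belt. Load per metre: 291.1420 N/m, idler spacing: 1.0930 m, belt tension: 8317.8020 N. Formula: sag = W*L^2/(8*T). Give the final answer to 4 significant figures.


sag = 291.1420 * 1.0930^2 / (8 * 8317.8020)
sag = 0.005227 m


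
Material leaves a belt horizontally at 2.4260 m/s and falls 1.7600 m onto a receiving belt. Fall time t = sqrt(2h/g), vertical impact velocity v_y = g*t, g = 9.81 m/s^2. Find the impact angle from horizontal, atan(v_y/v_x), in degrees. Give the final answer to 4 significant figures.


t = sqrt(2*1.7600/9.81) = 0.599014 s
v_y = 9.81 * 0.599014 = 5.87633 m/s
angle = atan(5.87633 / 2.4260) = 67.57 deg


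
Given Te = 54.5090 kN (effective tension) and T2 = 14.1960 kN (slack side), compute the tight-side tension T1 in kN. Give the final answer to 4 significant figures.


T1 = Te + T2 = 54.5090 + 14.1960
T1 = 68.70 kN


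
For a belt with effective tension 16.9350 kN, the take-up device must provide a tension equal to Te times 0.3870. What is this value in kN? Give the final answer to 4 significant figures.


T_tu = 16.9350 * 0.3870
T_tu = 6.554 kN


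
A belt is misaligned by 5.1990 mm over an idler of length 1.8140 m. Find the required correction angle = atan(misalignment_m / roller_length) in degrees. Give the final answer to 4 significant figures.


misalign_m = 5.1990 / 1000 = 0.005199 m
angle = atan(0.005199 / 1.8140)
angle = 0.1642 deg


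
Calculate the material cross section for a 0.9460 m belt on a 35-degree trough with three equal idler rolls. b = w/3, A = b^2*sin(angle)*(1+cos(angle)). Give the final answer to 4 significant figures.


b = 0.9460/3 = 0.315333 m
A = 0.315333^2 * sin(35 deg) * (1 + cos(35 deg))
A = 0.1038 m^2


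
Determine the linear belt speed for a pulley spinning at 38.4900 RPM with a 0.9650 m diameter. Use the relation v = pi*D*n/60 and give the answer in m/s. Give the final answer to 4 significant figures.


v = pi * 0.9650 * 38.4900 / 60
v = 1.945 m/s


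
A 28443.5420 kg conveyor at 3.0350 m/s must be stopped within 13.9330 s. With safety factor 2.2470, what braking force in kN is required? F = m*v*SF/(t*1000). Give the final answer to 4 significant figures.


F = 28443.5420 * 3.0350 / 13.9330 * 2.2470 / 1000
F = 13.92 kN


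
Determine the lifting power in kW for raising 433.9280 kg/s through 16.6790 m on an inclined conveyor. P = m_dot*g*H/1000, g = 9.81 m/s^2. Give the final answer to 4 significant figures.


P = 433.9280 * 9.81 * 16.6790 / 1000
P = 71.00 kW


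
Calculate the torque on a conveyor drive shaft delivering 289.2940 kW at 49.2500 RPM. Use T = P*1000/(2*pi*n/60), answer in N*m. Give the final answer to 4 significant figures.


omega = 2*pi*49.2500/60 = 5.15745 rad/s
T = 289.2940*1000 / 5.15745
T = 56090 N*m


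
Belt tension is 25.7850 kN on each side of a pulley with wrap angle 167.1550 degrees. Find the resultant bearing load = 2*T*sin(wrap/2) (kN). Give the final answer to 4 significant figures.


F = 2 * 25.7850 * sin(167.1550/2 deg)
F = 51.25 kN


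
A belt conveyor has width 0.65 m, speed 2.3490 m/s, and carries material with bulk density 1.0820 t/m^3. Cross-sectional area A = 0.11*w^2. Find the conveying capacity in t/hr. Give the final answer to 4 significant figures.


A = 0.11 * 0.65^2 = 0.046475 m^2
C = 0.046475 * 2.3490 * 1.0820 * 3600
C = 425.2 t/hr


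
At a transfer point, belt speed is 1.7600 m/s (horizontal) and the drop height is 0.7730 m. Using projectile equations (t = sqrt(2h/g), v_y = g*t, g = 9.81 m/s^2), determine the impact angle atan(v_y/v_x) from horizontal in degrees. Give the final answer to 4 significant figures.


t = sqrt(2*0.7730/9.81) = 0.396981 s
v_y = 9.81 * 0.396981 = 3.89438 m/s
angle = atan(3.89438 / 1.7600) = 65.68 deg


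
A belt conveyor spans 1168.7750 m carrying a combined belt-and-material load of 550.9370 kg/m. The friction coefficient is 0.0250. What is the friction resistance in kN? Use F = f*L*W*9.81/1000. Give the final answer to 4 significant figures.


F = 0.0250 * 1168.7750 * 550.9370 * 9.81 / 1000
F = 157.9 kN


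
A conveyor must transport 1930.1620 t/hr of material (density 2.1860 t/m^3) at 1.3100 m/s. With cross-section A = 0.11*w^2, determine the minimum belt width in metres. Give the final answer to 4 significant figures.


A_req = 1930.1620 / (1.3100 * 2.1860 * 3600) = 0.187228 m^2
w = sqrt(0.187228 / 0.11)
w = 1.305 m


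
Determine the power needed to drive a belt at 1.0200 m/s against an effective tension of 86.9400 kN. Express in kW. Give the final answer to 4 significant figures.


P = Te * v = 86.9400 * 1.0200
P = 88.68 kW


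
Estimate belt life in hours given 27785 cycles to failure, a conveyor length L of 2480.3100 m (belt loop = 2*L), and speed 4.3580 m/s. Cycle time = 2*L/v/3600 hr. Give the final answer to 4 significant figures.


cycle_time = 2 * 2480.3100 / 4.3580 / 3600 = 0.316189 hr
life = 27785 * 0.316189 = 8785 hours


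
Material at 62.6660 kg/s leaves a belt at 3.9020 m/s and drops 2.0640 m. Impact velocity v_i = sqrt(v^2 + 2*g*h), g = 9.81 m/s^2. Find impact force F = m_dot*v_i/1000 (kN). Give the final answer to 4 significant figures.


v_i = sqrt(3.9020^2 + 2*9.81*2.0640) = 7.46467 m/s
F = 62.6660 * 7.46467 / 1000
F = 0.4678 kN


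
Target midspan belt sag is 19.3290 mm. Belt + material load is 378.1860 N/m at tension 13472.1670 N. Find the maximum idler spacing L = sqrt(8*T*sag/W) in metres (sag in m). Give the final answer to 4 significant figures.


sag = 19.3290/1000 = 0.019329 m
L = sqrt(8 * 13472.1670 * 0.019329 / 378.1860)
L = 2.347 m


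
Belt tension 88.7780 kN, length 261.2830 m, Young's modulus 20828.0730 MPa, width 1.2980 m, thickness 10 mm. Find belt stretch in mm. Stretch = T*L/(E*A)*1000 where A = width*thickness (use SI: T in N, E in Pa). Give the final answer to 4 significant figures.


A = 1.2980 * 0.01 = 0.01298 m^2
Stretch = 88.7780*1000 * 261.2830 / (20828.0730e6 * 0.01298) * 1000
Stretch = 85.80 mm


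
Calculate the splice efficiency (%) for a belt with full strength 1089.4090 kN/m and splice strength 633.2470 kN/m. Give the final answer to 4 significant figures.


Eff = 633.2470 / 1089.4090 * 100
Eff = 58.13 %


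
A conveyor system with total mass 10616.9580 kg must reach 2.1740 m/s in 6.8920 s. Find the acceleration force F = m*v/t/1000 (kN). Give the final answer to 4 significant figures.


F = 10616.9580 * 2.1740 / 6.8920 / 1000
F = 3.349 kN


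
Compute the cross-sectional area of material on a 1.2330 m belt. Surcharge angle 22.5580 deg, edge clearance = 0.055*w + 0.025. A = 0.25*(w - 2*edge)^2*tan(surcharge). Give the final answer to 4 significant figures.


edge = 0.055*1.2330 + 0.025 = 0.092815 m
ew = 1.2330 - 2*0.092815 = 1.04737 m
A = 0.25 * 1.04737^2 * tan(22.5580 deg)
A = 0.1139 m^2


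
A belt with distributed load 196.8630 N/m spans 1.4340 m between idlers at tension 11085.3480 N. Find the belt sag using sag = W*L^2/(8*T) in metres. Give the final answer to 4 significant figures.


sag = 196.8630 * 1.4340^2 / (8 * 11085.3480)
sag = 0.004565 m


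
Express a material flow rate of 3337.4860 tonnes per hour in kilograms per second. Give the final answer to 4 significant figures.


m_dot = 3337.4860 * 1000 / 3600
m_dot = 927.1 kg/s


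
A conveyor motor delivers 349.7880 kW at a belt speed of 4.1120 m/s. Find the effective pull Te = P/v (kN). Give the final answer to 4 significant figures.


Te = P / v = 349.7880 / 4.1120
Te = 85.07 kN


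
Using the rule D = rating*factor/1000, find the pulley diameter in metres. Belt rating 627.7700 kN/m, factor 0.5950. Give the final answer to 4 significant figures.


D = 627.7700 * 0.5950 / 1000
D = 0.3735 m


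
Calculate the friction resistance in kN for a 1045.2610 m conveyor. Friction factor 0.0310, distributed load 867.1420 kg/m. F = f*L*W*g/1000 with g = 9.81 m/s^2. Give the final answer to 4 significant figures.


F = 0.0310 * 1045.2610 * 867.1420 * 9.81 / 1000
F = 275.6 kN


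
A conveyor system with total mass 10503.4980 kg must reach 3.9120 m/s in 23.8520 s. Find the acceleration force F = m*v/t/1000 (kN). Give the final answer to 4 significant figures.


F = 10503.4980 * 3.9120 / 23.8520 / 1000
F = 1.723 kN


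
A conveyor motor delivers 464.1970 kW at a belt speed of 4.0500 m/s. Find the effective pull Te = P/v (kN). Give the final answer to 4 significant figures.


Te = P / v = 464.1970 / 4.0500
Te = 114.6 kN


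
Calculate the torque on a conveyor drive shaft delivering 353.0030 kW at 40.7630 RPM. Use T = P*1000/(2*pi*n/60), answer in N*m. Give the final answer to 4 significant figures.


omega = 2*pi*40.7630/60 = 4.26869 rad/s
T = 353.0030*1000 / 4.26869
T = 82700 N*m


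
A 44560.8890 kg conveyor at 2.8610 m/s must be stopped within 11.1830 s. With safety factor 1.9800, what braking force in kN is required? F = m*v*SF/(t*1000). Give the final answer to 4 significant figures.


F = 44560.8890 * 2.8610 / 11.1830 * 1.9800 / 1000
F = 22.57 kN


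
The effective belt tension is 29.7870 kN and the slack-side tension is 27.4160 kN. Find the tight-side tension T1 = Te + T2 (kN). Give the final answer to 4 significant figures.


T1 = Te + T2 = 29.7870 + 27.4160
T1 = 57.20 kN


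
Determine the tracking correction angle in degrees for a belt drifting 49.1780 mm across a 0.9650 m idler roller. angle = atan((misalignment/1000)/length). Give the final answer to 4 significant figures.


misalign_m = 49.1780 / 1000 = 0.049178 m
angle = atan(0.049178 / 0.9650)
angle = 2.917 deg


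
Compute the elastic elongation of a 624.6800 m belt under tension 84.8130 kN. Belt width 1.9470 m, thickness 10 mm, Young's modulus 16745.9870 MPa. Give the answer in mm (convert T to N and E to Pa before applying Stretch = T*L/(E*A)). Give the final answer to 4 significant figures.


A = 1.9470 * 0.01 = 0.01947 m^2
Stretch = 84.8130*1000 * 624.6800 / (16745.9870e6 * 0.01947) * 1000
Stretch = 162.5 mm


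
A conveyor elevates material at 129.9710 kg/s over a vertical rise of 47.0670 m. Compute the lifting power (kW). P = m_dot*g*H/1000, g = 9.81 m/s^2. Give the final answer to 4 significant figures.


P = 129.9710 * 9.81 * 47.0670 / 1000
P = 60.01 kW


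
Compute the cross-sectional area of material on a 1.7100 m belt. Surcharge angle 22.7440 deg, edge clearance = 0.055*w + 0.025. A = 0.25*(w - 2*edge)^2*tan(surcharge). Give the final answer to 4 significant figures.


edge = 0.055*1.7100 + 0.025 = 0.11905 m
ew = 1.7100 - 2*0.11905 = 1.4719 m
A = 0.25 * 1.4719^2 * tan(22.7440 deg)
A = 0.2271 m^2


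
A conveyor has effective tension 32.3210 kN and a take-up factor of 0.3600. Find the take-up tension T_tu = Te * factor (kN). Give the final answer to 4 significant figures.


T_tu = 32.3210 * 0.3600
T_tu = 11.64 kN


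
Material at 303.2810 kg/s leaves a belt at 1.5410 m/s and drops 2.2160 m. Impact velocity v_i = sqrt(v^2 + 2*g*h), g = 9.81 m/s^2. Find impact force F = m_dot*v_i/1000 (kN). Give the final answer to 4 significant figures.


v_i = sqrt(1.5410^2 + 2*9.81*2.2160) = 6.77145 m/s
F = 303.2810 * 6.77145 / 1000
F = 2.054 kN


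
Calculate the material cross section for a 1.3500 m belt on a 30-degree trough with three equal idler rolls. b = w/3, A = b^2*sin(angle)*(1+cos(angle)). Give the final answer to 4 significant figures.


b = 1.3500/3 = 0.45 m
A = 0.45^2 * sin(30 deg) * (1 + cos(30 deg))
A = 0.1889 m^2


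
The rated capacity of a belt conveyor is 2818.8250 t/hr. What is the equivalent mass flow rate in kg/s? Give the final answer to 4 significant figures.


m_dot = 2818.8250 * 1000 / 3600
m_dot = 783.0 kg/s


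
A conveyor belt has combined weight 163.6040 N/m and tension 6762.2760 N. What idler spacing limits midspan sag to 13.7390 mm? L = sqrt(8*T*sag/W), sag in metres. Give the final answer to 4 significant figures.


sag = 13.7390/1000 = 0.013739 m
L = sqrt(8 * 6762.2760 * 0.013739 / 163.6040)
L = 2.131 m


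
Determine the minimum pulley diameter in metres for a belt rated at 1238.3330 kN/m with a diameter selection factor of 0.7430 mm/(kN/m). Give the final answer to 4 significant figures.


D = 1238.3330 * 0.7430 / 1000
D = 0.9201 m


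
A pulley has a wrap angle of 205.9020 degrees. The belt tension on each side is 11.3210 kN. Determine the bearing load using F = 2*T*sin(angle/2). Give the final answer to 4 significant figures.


F = 2 * 11.3210 * sin(205.9020/2 deg)
F = 22.07 kN


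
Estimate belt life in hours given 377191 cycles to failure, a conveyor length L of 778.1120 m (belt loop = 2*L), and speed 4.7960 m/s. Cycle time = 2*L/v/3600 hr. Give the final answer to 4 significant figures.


cycle_time = 2 * 778.1120 / 4.7960 / 3600 = 0.0901344 hr
life = 377191 * 0.0901344 = 34000 hours


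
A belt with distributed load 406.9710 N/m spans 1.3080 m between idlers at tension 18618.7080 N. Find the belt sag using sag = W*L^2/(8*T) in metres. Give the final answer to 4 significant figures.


sag = 406.9710 * 1.3080^2 / (8 * 18618.7080)
sag = 0.004675 m


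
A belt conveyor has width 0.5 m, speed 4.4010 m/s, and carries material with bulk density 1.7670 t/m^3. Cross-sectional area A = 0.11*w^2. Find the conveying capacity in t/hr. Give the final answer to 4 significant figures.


A = 0.11 * 0.5^2 = 0.0275 m^2
C = 0.0275 * 4.4010 * 1.7670 * 3600
C = 769.9 t/hr


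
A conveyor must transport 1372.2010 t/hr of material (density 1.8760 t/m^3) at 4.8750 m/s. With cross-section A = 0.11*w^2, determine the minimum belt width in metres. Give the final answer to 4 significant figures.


A_req = 1372.2010 / (4.8750 * 1.8760 * 3600) = 0.0416781 m^2
w = sqrt(0.0416781 / 0.11)
w = 0.6155 m


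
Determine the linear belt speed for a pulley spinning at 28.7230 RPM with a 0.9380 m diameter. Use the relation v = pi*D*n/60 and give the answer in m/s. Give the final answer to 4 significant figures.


v = pi * 0.9380 * 28.7230 / 60
v = 1.411 m/s


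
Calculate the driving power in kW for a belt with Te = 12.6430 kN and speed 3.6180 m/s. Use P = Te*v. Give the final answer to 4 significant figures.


P = Te * v = 12.6430 * 3.6180
P = 45.74 kW


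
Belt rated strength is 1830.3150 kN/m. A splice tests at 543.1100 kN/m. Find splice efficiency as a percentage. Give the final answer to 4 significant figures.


Eff = 543.1100 / 1830.3150 * 100
Eff = 29.67 %


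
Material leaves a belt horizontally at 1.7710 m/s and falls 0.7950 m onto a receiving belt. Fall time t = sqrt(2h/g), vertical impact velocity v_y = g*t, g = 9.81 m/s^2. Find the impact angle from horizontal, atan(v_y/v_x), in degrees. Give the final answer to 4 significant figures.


t = sqrt(2*0.7950/9.81) = 0.402591 s
v_y = 9.81 * 0.402591 = 3.94942 m/s
angle = atan(3.94942 / 1.7710) = 65.85 deg


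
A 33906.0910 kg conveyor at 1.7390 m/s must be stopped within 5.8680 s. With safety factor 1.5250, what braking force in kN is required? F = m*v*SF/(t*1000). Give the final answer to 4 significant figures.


F = 33906.0910 * 1.7390 / 5.8680 * 1.5250 / 1000
F = 15.32 kN


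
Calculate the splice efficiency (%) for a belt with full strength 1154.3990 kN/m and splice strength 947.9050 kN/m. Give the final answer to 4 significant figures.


Eff = 947.9050 / 1154.3990 * 100
Eff = 82.11 %


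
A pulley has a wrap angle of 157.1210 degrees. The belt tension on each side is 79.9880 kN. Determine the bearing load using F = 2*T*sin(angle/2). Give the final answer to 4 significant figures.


F = 2 * 79.9880 * sin(157.1210/2 deg)
F = 156.8 kN


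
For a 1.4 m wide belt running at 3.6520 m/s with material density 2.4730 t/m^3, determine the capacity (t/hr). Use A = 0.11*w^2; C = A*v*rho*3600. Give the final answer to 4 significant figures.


A = 0.11 * 1.4^2 = 0.2156 m^2
C = 0.2156 * 3.6520 * 2.4730 * 3600
C = 7010 t/hr


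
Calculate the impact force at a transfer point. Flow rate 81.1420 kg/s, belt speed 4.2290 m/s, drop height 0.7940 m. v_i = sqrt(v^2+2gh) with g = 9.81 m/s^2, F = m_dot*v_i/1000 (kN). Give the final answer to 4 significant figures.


v_i = sqrt(4.2290^2 + 2*9.81*0.7940) = 5.7847 m/s
F = 81.1420 * 5.7847 / 1000
F = 0.4694 kN


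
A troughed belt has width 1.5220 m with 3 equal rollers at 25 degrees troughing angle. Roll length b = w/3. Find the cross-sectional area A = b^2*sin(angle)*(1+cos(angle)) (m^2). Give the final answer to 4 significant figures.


b = 1.5220/3 = 0.507333 m
A = 0.507333^2 * sin(25 deg) * (1 + cos(25 deg))
A = 0.2074 m^2


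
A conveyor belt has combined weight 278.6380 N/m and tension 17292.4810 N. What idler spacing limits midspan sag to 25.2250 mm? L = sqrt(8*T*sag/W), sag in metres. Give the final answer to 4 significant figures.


sag = 25.2250/1000 = 0.025225 m
L = sqrt(8 * 17292.4810 * 0.025225 / 278.6380)
L = 3.539 m


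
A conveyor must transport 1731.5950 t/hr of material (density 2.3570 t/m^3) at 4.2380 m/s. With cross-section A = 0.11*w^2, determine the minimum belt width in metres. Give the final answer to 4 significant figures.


A_req = 1731.5950 / (4.2380 * 2.3570 * 3600) = 0.048153 m^2
w = sqrt(0.048153 / 0.11)
w = 0.6616 m


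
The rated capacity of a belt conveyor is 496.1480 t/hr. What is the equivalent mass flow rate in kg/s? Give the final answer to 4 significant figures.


m_dot = 496.1480 * 1000 / 3600
m_dot = 137.8 kg/s


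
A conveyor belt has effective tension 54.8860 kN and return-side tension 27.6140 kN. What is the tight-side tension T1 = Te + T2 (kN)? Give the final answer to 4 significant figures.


T1 = Te + T2 = 54.8860 + 27.6140
T1 = 82.50 kN


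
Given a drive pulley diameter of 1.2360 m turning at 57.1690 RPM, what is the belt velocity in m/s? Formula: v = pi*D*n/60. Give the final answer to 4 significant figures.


v = pi * 1.2360 * 57.1690 / 60
v = 3.700 m/s


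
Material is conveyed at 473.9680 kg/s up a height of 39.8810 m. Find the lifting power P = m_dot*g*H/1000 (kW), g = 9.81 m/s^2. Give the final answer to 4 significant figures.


P = 473.9680 * 9.81 * 39.8810 / 1000
P = 185.4 kW


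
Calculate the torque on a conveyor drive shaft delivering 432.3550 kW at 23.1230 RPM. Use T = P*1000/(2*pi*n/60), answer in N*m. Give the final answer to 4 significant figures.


omega = 2*pi*23.1230/60 = 2.42143 rad/s
T = 432.3550*1000 / 2.42143
T = 178600 N*m


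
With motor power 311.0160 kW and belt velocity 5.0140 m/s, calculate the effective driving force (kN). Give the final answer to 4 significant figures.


Te = P / v = 311.0160 / 5.0140
Te = 62.03 kN


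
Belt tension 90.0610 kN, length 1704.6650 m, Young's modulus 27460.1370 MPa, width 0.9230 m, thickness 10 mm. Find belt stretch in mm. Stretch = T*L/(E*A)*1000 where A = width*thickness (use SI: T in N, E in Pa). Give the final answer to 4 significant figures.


A = 0.9230 * 0.01 = 0.00923 m^2
Stretch = 90.0610*1000 * 1704.6650 / (27460.1370e6 * 0.00923) * 1000
Stretch = 605.7 mm


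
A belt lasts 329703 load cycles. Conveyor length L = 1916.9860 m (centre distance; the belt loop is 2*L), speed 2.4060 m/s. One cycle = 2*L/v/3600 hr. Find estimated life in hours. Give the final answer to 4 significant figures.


cycle_time = 2 * 1916.9860 / 2.4060 / 3600 = 0.44264 hr
life = 329703 * 0.44264 = 145900 hours


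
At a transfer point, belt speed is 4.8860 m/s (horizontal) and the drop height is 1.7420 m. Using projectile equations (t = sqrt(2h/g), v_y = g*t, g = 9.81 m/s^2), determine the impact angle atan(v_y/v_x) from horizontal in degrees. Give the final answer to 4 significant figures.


t = sqrt(2*1.7420/9.81) = 0.595943 s
v_y = 9.81 * 0.595943 = 5.8462 m/s
angle = atan(5.8462 / 4.8860) = 50.11 deg


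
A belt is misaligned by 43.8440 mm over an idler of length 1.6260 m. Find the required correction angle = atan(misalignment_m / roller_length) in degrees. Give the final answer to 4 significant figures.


misalign_m = 43.8440 / 1000 = 0.043844 m
angle = atan(0.043844 / 1.6260)
angle = 1.545 deg


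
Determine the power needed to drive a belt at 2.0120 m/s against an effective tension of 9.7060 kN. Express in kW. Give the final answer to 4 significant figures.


P = Te * v = 9.7060 * 2.0120
P = 19.53 kW


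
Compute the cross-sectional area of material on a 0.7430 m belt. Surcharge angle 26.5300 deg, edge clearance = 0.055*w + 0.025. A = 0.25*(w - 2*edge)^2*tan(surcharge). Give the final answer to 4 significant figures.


edge = 0.055*0.7430 + 0.025 = 0.065865 m
ew = 0.7430 - 2*0.065865 = 0.61127 m
A = 0.25 * 0.61127^2 * tan(26.5300 deg)
A = 0.04663 m^2


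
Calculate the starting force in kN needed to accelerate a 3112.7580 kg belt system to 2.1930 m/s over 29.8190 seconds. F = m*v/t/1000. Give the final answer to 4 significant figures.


F = 3112.7580 * 2.1930 / 29.8190 / 1000
F = 0.2289 kN


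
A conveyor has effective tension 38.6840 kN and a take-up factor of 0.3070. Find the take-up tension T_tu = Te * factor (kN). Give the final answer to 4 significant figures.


T_tu = 38.6840 * 0.3070
T_tu = 11.88 kN


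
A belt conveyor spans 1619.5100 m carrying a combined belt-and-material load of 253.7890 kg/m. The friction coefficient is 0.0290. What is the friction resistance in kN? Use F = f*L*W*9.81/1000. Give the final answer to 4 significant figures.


F = 0.0290 * 1619.5100 * 253.7890 * 9.81 / 1000
F = 116.9 kN


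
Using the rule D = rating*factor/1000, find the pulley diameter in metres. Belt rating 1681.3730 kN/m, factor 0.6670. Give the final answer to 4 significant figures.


D = 1681.3730 * 0.6670 / 1000
D = 1.121 m


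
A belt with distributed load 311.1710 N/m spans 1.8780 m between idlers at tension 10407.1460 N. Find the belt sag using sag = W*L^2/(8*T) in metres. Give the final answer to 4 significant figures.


sag = 311.1710 * 1.8780^2 / (8 * 10407.1460)
sag = 0.01318 m


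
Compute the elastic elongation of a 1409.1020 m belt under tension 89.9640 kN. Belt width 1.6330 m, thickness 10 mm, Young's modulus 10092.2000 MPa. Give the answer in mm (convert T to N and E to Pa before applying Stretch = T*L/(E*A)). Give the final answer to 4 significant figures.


A = 1.6330 * 0.01 = 0.01633 m^2
Stretch = 89.9640*1000 * 1409.1020 / (10092.2000e6 * 0.01633) * 1000
Stretch = 769.2 mm


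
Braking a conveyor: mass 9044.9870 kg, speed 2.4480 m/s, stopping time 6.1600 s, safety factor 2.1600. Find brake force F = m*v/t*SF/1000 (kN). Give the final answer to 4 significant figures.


F = 9044.9870 * 2.4480 / 6.1600 * 2.1600 / 1000
F = 7.764 kN


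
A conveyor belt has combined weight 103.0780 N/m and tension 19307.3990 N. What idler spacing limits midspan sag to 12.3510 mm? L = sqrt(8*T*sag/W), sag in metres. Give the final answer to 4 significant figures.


sag = 12.3510/1000 = 0.012351 m
L = sqrt(8 * 19307.3990 * 0.012351 / 103.0780)
L = 4.302 m


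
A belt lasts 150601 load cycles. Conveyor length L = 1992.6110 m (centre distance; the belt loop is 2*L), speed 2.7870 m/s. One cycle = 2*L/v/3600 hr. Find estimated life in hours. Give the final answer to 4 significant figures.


cycle_time = 2 * 1992.6110 / 2.7870 / 3600 = 0.397203 hr
life = 150601 * 0.397203 = 59820 hours


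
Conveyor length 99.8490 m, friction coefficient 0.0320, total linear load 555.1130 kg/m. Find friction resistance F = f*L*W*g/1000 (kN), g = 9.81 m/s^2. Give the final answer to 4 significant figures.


F = 0.0320 * 99.8490 * 555.1130 * 9.81 / 1000
F = 17.40 kN


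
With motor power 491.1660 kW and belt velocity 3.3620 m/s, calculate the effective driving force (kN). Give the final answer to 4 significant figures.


Te = P / v = 491.1660 / 3.3620
Te = 146.1 kN


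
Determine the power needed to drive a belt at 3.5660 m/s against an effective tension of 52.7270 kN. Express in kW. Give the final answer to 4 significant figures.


P = Te * v = 52.7270 * 3.5660
P = 188.0 kW


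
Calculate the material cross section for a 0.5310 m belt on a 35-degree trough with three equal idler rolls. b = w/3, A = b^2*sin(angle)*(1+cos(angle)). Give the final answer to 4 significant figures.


b = 0.5310/3 = 0.177 m
A = 0.177^2 * sin(35 deg) * (1 + cos(35 deg))
A = 0.03269 m^2


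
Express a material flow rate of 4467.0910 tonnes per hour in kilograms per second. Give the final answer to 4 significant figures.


m_dot = 4467.0910 * 1000 / 3600
m_dot = 1241 kg/s
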